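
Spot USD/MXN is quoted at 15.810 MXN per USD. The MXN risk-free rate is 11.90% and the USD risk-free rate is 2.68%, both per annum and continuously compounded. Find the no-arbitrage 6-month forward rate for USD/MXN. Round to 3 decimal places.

F = S·e^((r_MXN − r_USD)T) = 15.810 · e^((0.1190 − 0.0268) × 6/12)
= 15.810 · e^0.046100 = 15.810 × 1.047179
F = 16.556 MXN per USD

16.556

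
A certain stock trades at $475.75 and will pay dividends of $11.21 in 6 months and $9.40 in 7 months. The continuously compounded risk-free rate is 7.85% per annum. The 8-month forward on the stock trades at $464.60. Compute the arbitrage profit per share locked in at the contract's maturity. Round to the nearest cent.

PV(dividends) I = 11.21·e^(−0.0785·6/12) + 9.40·e^(−0.0785·7/12) = 19.7578
Fair forward F* = (S − I)·e^(rT) = (475.75 − 19.7578)·e^0.052333 = 455.9922 × 1.053727 = 480.4913
Market $464.60 < fair 480.4913: forward underpriced → reverse cash-and-carry (short the stock, invest proceeds at r, pay the dividends, go long the forward).
Profit at T = |F_mkt − F*| = |464.60 − 480.4913| = $15.89 per share

$15.89 per share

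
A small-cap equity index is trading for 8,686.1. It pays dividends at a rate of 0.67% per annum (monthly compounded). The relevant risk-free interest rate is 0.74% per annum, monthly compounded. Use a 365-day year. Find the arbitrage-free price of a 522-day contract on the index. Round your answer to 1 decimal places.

F = S · (1+r/12)^(12T) / (1+q/12)^(12T)
= 8686.1 × 1.010636 / 1.009625 = 8686.1 × 1.001001
F = 8,694.8

8,694.8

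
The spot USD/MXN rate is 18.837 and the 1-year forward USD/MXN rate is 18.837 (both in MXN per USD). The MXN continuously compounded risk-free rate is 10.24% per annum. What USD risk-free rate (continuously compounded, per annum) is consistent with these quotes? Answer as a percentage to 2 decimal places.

F = S·e^((r_MXN − r_USD)T) ⇒ r_USD = r_MXN − ln(F/S)/T
ln(18.837/18.837) = 0.000000; /(12/12) = 0.000000
r_USD = 0.1024 + 0.000000 = 0.102400
r_USD = 10.24%

10.24%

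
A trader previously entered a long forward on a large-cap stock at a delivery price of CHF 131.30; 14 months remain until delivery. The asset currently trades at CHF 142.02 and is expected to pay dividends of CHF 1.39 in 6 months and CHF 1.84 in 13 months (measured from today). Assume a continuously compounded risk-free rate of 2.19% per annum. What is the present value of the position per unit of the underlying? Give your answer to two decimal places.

PV(remaining dividends) I = 1.39·e^(−0.0219·6/12) + 1.84·e^(−0.0219·13/12) = 3.1717
Current forward F = (S − I)·e^(rT) = (142.02 − 3.1717)·e^(0.0219·14/12) = 138.8483 × 1.025879 = 142.4416
Value (long) = (F − K)·e^(−rT) = (142.4416 − 131.30) × 0.974774 = 10.8605
Value = CHF 10.86

CHF 10.86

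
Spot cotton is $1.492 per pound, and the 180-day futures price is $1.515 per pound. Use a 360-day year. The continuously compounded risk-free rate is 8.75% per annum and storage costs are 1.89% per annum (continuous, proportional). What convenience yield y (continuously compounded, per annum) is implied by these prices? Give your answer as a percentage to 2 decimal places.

F = S·e^((r+u−y)T) ⇒ (r+u−y) = ln(F/S)/T
ln(1.515/1.492) = 0.015298; /T ⇒ 0.030596
y = r + u − ln(F/S)/T = 0.0875 + 0.0189 − 0.030596 = 0.075804
y = 7.58%

7.58%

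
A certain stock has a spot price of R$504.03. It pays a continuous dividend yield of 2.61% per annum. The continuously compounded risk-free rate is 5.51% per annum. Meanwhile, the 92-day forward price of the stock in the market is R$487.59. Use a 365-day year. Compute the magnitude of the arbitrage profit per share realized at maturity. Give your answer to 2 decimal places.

Fair forward: F* = S·e^(carry·T), with carry = (r − q) = 0.0551 − 0.0261 = 0.0290
F* = 504.03 · e^(0.0290 × 92/365) = 504.03 · e^0.007310 = 504.03 × 1.007337 = R$507.7281
Market R$487.59 < fair R$507.7281: forward underpriced → reverse cash-and-carry (short spot, go long the forward).
At maturity, profit = |F_mkt − F*| = |487.59 − 507.7281| = R$20.14 per share

R$20.14 per share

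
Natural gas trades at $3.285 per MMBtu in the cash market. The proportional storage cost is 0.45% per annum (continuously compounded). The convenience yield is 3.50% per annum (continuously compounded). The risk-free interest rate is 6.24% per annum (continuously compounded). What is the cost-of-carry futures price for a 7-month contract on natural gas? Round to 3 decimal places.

Net carry = r + u − y = 0.0624 + 0.0045 − 0.0350 = 0.0319
F = S·e^((r+u−y)T) = 3.285 · e^(0.0319 × 7/12) = 3.285 · e^0.018608
= 3.285 × 1.018782 = $3.347 per MMBtu

$3.347 per MMBtu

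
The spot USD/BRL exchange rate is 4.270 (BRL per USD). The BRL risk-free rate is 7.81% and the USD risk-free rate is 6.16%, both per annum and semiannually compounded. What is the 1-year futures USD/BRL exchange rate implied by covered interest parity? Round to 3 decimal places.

4.339

By covered interest parity, F = S · (1+r_BRL/2)^(2T) / (1+r_USD/2)^(2T)
= 4.270 × 1.079625 / 1.062549 = 4.270 × 1.016071
F = 4.339 BRL per USD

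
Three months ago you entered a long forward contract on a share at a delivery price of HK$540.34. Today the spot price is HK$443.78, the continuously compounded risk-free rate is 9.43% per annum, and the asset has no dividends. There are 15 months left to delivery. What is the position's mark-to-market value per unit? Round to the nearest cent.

-HK$36.48

Current fair forward for the remaining 15 months: F = S·e^(r·T), r = 0.0943
F = 443.78 · e^(0.0943 × 15/12) = 443.78 × 1.125103 = 499.2982
Value of long forward = (F − K)·e^(−rT) = (499.2982 − 540.34) · e^(−0.0943·15/12)
= -41.0418 × 0.888807 = -36.48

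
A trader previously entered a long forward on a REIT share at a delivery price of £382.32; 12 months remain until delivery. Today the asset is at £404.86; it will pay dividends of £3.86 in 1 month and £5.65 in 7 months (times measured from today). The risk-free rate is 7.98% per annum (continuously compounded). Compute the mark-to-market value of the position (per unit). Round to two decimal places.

PV(remaining dividends) I = 3.86·e^(−0.0798·1/12) + 5.65·e^(−0.0798·7/12) = 9.2274
Current forward F = (S − I)·e^(rT) = (404.86 − 9.2274)·e^(0.0798·12/12) = 395.6326 × 1.083070 = 428.4978
Value (long) = (F − K)·e^(−rT) = (428.4978 − 382.32) × 0.923301 = 42.6360
Value = £42.64

£42.64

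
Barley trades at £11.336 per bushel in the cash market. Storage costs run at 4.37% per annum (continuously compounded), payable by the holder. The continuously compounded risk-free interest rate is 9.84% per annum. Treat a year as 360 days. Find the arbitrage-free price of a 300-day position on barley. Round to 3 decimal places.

Net carry = r + u − y = 0.0984 + 0.0437 − 0.0000 = 0.1421
F = S·e^((r+u−y)T) = 11.336 · e^(0.1421 × 300/360) = 11.336 · e^0.118417
= 11.336 × 1.125713 = £12.761 per bushel

£12.761 per bushel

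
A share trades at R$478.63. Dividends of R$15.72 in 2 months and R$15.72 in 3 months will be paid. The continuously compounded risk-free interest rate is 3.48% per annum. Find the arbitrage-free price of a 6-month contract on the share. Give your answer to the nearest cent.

R$455.27

PV(dividends) I = 15.72·e^(−0.0348·2/12) + 15.72·e^(−0.0348·3/12)
I = 15.6291 + 15.5838 = 31.2129
F = (S − I)·e^(rT) = (478.63 − 31.2129) · e^(0.0348·6/12)
= 447.4171 · e^0.017400 = 447.4171 × 1.017552 = R$455.27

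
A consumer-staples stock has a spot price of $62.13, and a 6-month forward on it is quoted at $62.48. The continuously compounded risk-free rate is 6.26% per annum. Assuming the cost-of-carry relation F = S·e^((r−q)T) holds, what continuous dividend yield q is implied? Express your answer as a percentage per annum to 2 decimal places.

From F = S·e^((r−q)T): (r − q) = ln(F/S)/T
ln(62.48/62.13) = ln(1.005633) = 0.005617
(r − q) = 0.005617 / (6/12) = 0.011234
q = r − ln(F/S)/T = 0.0626 − 0.011234 = 0.051366
q = 5.14%

5.14%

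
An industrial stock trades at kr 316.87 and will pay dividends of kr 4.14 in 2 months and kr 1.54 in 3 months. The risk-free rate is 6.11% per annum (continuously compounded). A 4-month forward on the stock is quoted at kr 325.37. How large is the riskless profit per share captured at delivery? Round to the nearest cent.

kr 7.71 per share

PV(dividends) I = 4.14·e^(−0.0611·2/12) + 1.54·e^(−0.0611·3/12) = 5.6147
Fair forward F* = (S − I)·e^(rT) = (316.87 − 5.6147)·e^0.020367 = 311.2553 × 1.020576 = 317.6597
Market kr 325.37 > fair 317.6597: forward overpriced → cash-and-carry (borrow at r, buy the stock and collect the dividends, short the forward).
Profit at T = |F_mkt − F*| = |325.37 − 317.6597| = kr 7.71 per share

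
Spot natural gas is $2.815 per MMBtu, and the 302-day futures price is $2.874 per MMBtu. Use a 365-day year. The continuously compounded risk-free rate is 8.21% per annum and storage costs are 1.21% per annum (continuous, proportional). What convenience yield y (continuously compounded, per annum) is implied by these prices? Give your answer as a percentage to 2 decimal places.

6.91%

F = S·e^((r+u−y)T) ⇒ (r+u−y) = ln(F/S)/T
ln(2.874/2.815) = 0.020743; /T ⇒ 0.025070
y = r + u − ln(F/S)/T = 0.0821 + 0.0121 − 0.025070 = 0.069130
y = 6.91%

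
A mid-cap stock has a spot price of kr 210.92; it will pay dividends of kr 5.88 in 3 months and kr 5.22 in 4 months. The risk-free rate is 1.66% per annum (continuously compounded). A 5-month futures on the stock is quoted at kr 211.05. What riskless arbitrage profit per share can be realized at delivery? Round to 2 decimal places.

kr 9.79 per share

PV(dividends) I = 5.88·e^(−0.0166·3/12) + 5.22·e^(−0.0166·4/12) = 11.0468
Fair futures F* = (S − I)·e^(rT) = (210.92 − 11.0468)·e^0.006917 = 199.8732 × 1.006941 = 201.2605
Market kr 211.05 > fair 201.2605: forward overpriced → cash-and-carry (borrow at r, buy the stock and collect the dividends, short the forward).
Profit at T = |F_mkt − F*| = |211.05 − 201.2605| = kr 9.79 per share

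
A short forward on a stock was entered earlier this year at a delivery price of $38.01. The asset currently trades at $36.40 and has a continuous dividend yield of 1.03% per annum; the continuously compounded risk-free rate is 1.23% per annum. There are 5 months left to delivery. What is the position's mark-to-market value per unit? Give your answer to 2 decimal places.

Current fair forward for the remaining 5 months: F = S·e^((r − q)·T), (r − q) = 0.0123 − 0.0103 = 0.0020
F = 36.40 · e^(0.0020 × 5/12) = 36.40 × 1.000834 = 36.4304
Value of long forward = (F − K)·e^(−rT) = (36.4304 − 38.01) · e^(−0.0123·5/12)
= -1.5796 × 0.994888 = -1.57
Short position value = −(long value) = $1.57

$1.57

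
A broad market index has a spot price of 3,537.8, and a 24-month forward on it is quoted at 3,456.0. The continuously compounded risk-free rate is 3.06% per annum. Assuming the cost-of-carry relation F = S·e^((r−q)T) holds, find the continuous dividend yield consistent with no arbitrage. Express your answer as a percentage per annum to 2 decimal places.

4.23%

From F = S·e^((r−q)T): (r − q) = ln(F/S)/T
ln(3456.0/3537.8) = ln(0.976878) = -0.023394
(r − q) = -0.023394 / (24/12) = -0.011697
q = r − ln(F/S)/T = 0.0306 + 0.011697 = 0.042297
q = 4.23%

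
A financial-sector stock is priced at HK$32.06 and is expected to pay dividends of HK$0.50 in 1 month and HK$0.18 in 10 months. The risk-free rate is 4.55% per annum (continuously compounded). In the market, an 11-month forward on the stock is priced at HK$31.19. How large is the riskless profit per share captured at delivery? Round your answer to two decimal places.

HK$1.54 per share

PV(dividends) I = 0.50·e^(−0.0455·1/12) + 0.18·e^(−0.0455·10/12) = 0.6714
Fair forward F* = (S − I)·e^(rT) = (32.06 − 0.6714)·e^0.041708 = 31.3886 × 1.042590 = 32.7254
Market HK$31.19 < fair 32.7254: forward underpriced → reverse cash-and-carry (short the stock, invest proceeds at r, pay the dividends, go long the forward).
Profit at T = |F_mkt − F*| = |31.19 − 32.7254| = HK$1.54 per share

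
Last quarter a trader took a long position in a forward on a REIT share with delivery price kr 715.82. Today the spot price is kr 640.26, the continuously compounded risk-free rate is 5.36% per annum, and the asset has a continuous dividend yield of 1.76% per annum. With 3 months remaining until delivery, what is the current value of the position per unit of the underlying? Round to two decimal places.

-kr 68.84

Current fair forward for the remaining 3 months: F = S·e^((r − q)·T), (r − q) = 0.0536 − 0.0176 = 0.0360
F = 640.26 · e^(0.0360 × 3/12) = 640.26 × 1.009041 = 646.0486
Value of long forward = (F − K)·e^(−rT) = (646.0486 − 715.82) · e^(−0.0536·3/12)
= -69.7714 × 0.986689 = -68.84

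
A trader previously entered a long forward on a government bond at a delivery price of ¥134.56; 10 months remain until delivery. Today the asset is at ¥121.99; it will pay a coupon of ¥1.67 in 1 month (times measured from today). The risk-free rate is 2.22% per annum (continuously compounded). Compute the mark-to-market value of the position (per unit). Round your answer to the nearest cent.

-¥11.77

PV(remaining coupons) I = 1.67·e^(−0.0222·1/12) = 1.6669
Current forward F = (S − I)·e^(rT) = (121.99 − 1.6669)·e^(0.0222·10/12) = 120.3231 × 1.018672 = 122.5698
Value (long) = (F − K)·e^(−rT) = (122.5698 − 134.56) × 0.981670 = -11.7704
Value = -¥11.77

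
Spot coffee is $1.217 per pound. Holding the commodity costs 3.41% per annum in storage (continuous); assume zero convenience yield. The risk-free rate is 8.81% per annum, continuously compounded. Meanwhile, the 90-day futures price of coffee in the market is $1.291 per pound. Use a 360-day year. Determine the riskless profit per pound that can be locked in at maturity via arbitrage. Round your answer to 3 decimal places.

$0.036 per pound

Fair futures: F* = S·e^(carry·T), with carry = (r + u) = 0.0881 + 0.0341 = 0.1222
F* = 1.217 · e^(0.1222 × 90/360) = 1.217 · e^0.030550 = 1.217 × 1.031021 = $1.2548
Market $1.291 > fair $1.2548: forward overpriced → cash-and-carry (buy spot, short the forward).
At maturity, profit = |F_mkt − F*| = |1.291 − 1.2548| = $0.036 per pound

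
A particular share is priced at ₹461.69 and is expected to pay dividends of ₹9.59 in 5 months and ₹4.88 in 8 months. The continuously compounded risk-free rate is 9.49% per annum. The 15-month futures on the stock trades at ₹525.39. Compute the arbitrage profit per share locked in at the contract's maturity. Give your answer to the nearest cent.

PV(dividends) I = 9.59·e^(−0.0949·5/12) + 4.88·e^(−0.0949·8/12) = 13.7990
Fair futures F* = (S − I)·e^(rT) = (461.69 − 13.7990)·e^0.118625 = 447.8910 × 1.125948 = 504.3020
Market ₹525.39 > fair 504.3020: forward overpriced → cash-and-carry (borrow at r, buy the stock and collect the dividends, short the forward).
Profit at T = |F_mkt − F*| = |525.39 − 504.3020| = ₹21.09 per share

₹21.09 per share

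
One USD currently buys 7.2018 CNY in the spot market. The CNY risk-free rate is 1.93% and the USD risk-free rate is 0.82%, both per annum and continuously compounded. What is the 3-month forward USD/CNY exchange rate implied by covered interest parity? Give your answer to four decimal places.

F = S·e^((r_CNY − r_USD)T) = 7.2018 · e^((0.0193 − 0.0082) × 3/12)
= 7.2018 · e^0.002775 = 7.2018 × 1.002779
F = 7.2218 CNY per USD

7.2218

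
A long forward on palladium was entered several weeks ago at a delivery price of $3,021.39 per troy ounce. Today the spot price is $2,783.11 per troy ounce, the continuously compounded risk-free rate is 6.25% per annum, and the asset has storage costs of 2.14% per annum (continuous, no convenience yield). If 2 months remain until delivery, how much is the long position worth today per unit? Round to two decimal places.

-$197.03 per troy ounce

Current fair forward for the remaining 2 months: F = S·e^((r + u)·T), (r + u) = 0.0625 + 0.0214 = 0.0839
F = 2783.11 · e^(0.0839 × 2/12) = 2783.11 × 1.01408156 = 2822.3005
Value of long forward = (F − K)·e^(−rT) = (2822.3005 − 3021.39) · e^(−0.0625·2/12)
= -199.0895 × 0.98963740 = -197.03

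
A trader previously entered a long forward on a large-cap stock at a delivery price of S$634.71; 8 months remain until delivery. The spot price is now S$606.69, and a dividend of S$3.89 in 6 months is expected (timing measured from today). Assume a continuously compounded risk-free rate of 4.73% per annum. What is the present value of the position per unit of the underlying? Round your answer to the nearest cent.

-S$12.12

PV(remaining dividends) I = 3.89·e^(−0.0473·6/12) = 3.7991
Current forward F = (S − I)·e^(rT) = (606.69 − 3.7991)·e^(0.0473·8/12) = 602.8909 × 1.032036 = 622.2051
Value (long) = (F − K)·e^(−rT) = (622.2051 − 634.71) × 0.968959 = -12.1167
Value = -S$12.12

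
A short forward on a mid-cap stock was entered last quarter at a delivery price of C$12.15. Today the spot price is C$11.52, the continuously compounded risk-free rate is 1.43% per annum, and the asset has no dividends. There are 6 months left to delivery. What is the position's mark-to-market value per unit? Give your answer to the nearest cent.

Current fair forward for the remaining 6 months: F = S·e^(r·T), r = 0.0143
F = 11.52 · e^(0.0143 × 6/12) = 11.52 × 1.007176 = 11.6027
Value of long forward = (F − K)·e^(−rT) = (11.6027 − 12.15) · e^(−0.0143·6/12)
= -0.5473 × 0.992876 = -0.54
Short position value = −(long value) = C$0.54

C$0.54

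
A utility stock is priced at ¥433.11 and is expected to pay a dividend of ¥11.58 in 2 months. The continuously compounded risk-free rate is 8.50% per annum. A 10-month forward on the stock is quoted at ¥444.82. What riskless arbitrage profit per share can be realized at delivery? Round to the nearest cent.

¥7.83 per share

PV(dividends) I = 11.58·e^(−0.0850·2/12) = 11.4171
Fair forward F* = (S − I)·e^(rT) = (433.11 − 11.4171)·e^0.070833 = 421.6929 × 1.073402 = 452.6460
Market ¥444.82 < fair 452.6460: forward underpriced → reverse cash-and-carry (short the stock, invest proceeds at r, pay the dividends, go long the forward).
Profit at T = |F_mkt − F*| = |444.82 − 452.6460| = ¥7.83 per share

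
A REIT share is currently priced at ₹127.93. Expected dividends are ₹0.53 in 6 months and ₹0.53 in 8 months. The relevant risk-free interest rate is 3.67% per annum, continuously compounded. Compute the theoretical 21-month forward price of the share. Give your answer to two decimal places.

₹135.31

PV(dividends) I = 0.53·e^(−0.0367·6/12) + 0.53·e^(−0.0367·8/12)
I = 0.5204 + 0.5172 = 1.0376
F = (S − I)·e^(rT) = (127.93 − 1.0376) · e^(0.0367·21/12)
= 126.8924 · e^0.064225 = 126.8924 × 1.066332 = ₹135.31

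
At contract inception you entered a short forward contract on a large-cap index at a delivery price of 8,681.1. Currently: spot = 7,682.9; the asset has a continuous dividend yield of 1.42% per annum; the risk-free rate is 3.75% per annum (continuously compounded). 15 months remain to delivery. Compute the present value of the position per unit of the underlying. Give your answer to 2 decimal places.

Current fair forward for the remaining 15 months: F = S·e^((r − q)·T), (r − q) = 0.0375 − 0.0142 = 0.0233
F = 7682.9 · e^(0.0233 × 15/12) = 7682.9 × 1.02955328 = 7909.9549
Value of long forward = (F − K)·e^(−rT) = (7909.9549 − 8681.1) · e^(−0.0375·15/12)
= -771.1451 × 0.95420667 = -735.83
Short position value = −(long value) = 735.83

735.83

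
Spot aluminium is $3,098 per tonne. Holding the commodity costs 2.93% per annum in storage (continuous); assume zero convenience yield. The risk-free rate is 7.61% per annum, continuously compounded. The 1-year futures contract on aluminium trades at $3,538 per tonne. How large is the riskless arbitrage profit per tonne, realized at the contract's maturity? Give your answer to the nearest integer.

$96 per tonne

Fair futures: F* = S·e^(carry·T), with carry = (r + u) = 0.0761 + 0.0293 = 0.1054
F* = 3098 · e^(0.1054 × 12/12) = 3098 · e^0.105400 = 3098 × 1.111155 = $3442.3582
Market $3538 > fair $3442.3582: forward overpriced → cash-and-carry (buy spot, short the forward).
At maturity, profit = |F_mkt − F*| = |3538 − 3442.3582| = $96 per tonne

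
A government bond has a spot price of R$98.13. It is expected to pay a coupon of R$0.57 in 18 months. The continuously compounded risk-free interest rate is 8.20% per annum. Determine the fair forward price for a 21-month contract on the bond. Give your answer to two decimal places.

R$112.69

PV(coupons) I = 0.57·e^(−0.0820·18/12)
I = 0.5040
F = (S − I)·e^(rT) = (98.13 − 0.5040) · e^(0.0820·21/12)
= 97.6260 · e^0.143500 = 97.6260 × 1.154307 = R$112.69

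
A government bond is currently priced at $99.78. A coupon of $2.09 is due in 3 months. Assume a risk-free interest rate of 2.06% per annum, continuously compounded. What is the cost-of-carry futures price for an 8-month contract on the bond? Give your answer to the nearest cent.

PV(coupons) I = 2.09·e^(−0.0206·3/12)
I = 2.0793
F = (S − I)·e^(rT) = (99.78 − 2.0793) · e^(0.0206·8/12)
= 97.7007 · e^0.013733 = 97.7007 × 1.013828 = $99.05

$99.05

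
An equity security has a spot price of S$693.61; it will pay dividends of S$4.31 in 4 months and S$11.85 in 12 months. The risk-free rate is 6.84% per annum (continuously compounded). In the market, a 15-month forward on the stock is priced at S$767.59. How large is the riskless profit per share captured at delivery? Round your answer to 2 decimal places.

PV(dividends) I = 4.31·e^(−0.0684·4/12) + 11.85·e^(−0.0684·12/12) = 15.2794
Fair forward F* = (S − I)·e^(rT) = (693.61 − 15.2794)·e^0.085500 = 678.3306 × 1.089262 = 738.8797
Market S$767.59 > fair 738.8797: forward overpriced → cash-and-carry (borrow at r, buy the stock and collect the dividends, short the forward).
Profit at T = |F_mkt − F*| = |767.59 − 738.8797| = S$28.71 per share

S$28.71 per share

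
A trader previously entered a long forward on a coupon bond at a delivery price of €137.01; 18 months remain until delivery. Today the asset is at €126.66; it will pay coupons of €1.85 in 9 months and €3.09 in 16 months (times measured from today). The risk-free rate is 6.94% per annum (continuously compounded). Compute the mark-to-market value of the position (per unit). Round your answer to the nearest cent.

-€1.38

PV(remaining coupons) I = 1.85·e^(−0.0694·9/12) + 3.09·e^(−0.0694·16/12) = 4.5731
Current forward F = (S − I)·e^(rT) = (126.66 − 4.5731)·e^(0.0694·18/12) = 122.0869 × 1.109711 = 135.4812
Value (long) = (F − K)·e^(−rT) = (135.4812 − 137.01) × 0.901135 = -1.3777
Value = -€1.38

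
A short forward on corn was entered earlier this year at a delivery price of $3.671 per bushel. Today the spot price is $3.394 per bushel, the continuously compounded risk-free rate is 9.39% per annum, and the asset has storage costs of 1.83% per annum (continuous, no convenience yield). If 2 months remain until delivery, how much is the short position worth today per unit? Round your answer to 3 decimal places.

Current fair forward for the remaining 2 months: F = S·e^((r + u)·T), (r + u) = 0.0939 + 0.0183 = 0.1122
F = 3.394 · e^(0.1122 × 2/12) = 3.394 × 1.018876 = 3.4581
Value of long forward = (F − K)·e^(−rT) = (3.4581 − 3.671) · e^(−0.0939·2/12)
= -0.2129 × 0.984472 = -0.210
Short position value = −(long value) = $0.210

$0.210 per bushel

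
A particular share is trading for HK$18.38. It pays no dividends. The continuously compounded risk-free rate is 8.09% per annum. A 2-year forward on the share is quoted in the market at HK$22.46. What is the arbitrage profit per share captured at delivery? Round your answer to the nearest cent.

Fair forward: F* = S·e^(carry·T), with carry = r = 0.0809
F* = 18.38 · e^(0.0809 × 2) = 18.38 · e^0.161800 = 18.38 × 1.175625 = HK$21.6080
Market HK$22.46 > fair HK$21.6080: forward overpriced → cash-and-carry (buy spot, short the forward).
At maturity, profit = |F_mkt − F*| = |22.46 − 21.6080| = HK$0.85 per share

HK$0.85 per share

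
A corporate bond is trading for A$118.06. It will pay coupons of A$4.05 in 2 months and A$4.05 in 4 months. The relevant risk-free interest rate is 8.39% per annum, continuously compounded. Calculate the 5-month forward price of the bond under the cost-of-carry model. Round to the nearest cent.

PV(coupons) I = 4.05·e^(−0.0839·2/12) + 4.05·e^(−0.0839·4/12)
I = 3.9938 + 3.9383 = 7.9321
F = (S − I)·e^(rT) = (118.06 − 7.9321) · e^(0.0839·5/12)
= 110.1279 · e^0.034958 = 110.1279 × 1.035576 = A$114.05

A$114.05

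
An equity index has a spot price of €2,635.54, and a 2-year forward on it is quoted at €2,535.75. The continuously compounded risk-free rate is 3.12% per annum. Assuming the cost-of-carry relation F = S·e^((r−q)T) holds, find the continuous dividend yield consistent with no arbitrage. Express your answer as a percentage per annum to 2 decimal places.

5.05%

From F = S·e^((r−q)T): (r − q) = ln(F/S)/T
ln(2535.75/2635.54) = ln(0.962137) = -0.038598
(r − q) = -0.038598 / (2) = -0.019299
q = r − ln(F/S)/T = 0.0312 + 0.019299 = 0.050499
q = 5.05%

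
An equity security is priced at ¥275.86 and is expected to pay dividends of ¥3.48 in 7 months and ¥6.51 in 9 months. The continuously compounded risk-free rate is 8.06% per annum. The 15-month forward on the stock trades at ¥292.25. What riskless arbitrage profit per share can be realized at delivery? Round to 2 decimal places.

PV(dividends) I = 3.48·e^(−0.0806·7/12) + 6.51·e^(−0.0806·9/12) = 9.4483
Fair forward F* = (S − I)·e^(rT) = (275.86 − 9.4483)·e^0.100750 = 266.4117 × 1.106000 = 294.6513
Market ¥292.25 < fair 294.6513: forward underpriced → reverse cash-and-carry (short the stock, invest proceeds at r, pay the dividends, go long the forward).
Profit at T = |F_mkt − F*| = |292.25 − 294.6513| = ¥2.40 per share

¥2.40 per share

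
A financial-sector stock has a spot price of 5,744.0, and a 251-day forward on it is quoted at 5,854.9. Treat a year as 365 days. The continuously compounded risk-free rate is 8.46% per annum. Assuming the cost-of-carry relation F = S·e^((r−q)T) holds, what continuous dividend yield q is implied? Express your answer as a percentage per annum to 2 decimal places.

5.68%

From F = S·e^((r−q)T): (r − q) = ln(F/S)/T
ln(5854.9/5744.0) = ln(1.019307) = 0.019123
(r − q) = 0.019123 / (251/365) = 0.027808
q = r − ln(F/S)/T = 0.0846 − 0.027808 = 0.056792
q = 5.68%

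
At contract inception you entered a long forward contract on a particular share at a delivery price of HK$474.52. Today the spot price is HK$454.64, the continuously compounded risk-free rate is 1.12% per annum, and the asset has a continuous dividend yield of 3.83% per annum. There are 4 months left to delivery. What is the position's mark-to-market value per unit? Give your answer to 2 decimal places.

Current fair forward for the remaining 4 months: F = S·e^((r − q)·T), (r − q) = 0.0112 − 0.0383 = -0.0271
F = 454.64 · e^(-0.0271 × 4/12) = 454.64 × 0.991007 = 450.5514
Value of long forward = (F − K)·e^(−rT) = (450.5514 − 474.52) · e^(−0.0112·4/12)
= -23.9686 × 0.996274 = -23.88

-HK$23.88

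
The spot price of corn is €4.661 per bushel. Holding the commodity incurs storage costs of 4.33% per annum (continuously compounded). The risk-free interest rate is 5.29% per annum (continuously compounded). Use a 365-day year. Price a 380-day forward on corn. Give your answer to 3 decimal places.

€5.152 per bushel

Net carry = r + u − y = 0.0529 + 0.0433 − 0.0000 = 0.0962
F = S·e^((r+u−y)T) = 4.661 · e^(0.0962 × 380/365) = 4.661 · e^0.100153
= 4.661 × 1.105340 = €5.152 per bushel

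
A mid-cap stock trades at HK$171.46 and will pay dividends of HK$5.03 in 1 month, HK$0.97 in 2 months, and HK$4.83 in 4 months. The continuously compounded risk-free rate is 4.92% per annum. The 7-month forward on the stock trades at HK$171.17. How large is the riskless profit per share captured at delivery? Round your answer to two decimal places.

HK$5.75 per share

PV(dividends) I = 5.03·e^(−0.0492·1/12) + 0.97·e^(−0.0492·2/12) + 4.83·e^(−0.0492·4/12) = 10.7229
Fair forward F* = (S − I)·e^(rT) = (171.46 − 10.7229)·e^0.028700 = 160.7371 × 1.029116 = 165.4171
Market HK$171.17 > fair 165.4171: forward overpriced → cash-and-carry (borrow at r, buy the stock and collect the dividends, short the forward).
Profit at T = |F_mkt − F*| = |171.17 − 165.4171| = HK$5.75 per share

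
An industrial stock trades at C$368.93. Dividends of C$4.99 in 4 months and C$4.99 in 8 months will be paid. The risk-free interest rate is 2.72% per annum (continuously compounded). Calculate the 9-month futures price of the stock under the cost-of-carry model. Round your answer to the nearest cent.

C$366.49

PV(dividends) I = 4.99·e^(−0.0272·4/12) + 4.99·e^(−0.0272·8/12)
I = 4.9450 + 4.9003 = 9.8453
F = (S − I)·e^(rT) = (368.93 − 9.8453) · e^(0.0272·9/12)
= 359.0847 · e^0.020400 = 359.0847 × 1.020610 = C$366.49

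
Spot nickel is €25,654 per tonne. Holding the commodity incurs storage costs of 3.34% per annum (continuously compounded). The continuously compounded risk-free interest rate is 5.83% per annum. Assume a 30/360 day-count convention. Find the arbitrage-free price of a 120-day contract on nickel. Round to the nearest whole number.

Net carry = r + u − y = 0.0583 + 0.0334 − 0.0000 = 0.0917
F = S·e^((r+u−y)T) = 25654 · e^(0.0917 × 120/360) = 25654 · e^0.030567
= 25654 × 1.031039 = €26,450 per tonne

€26,450 per tonne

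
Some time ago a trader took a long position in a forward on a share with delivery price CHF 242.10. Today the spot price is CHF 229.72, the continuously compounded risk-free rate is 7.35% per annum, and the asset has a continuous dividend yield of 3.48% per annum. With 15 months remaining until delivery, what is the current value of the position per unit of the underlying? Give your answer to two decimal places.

Current fair forward for the remaining 15 months: F = S·e^((r − q)·T), (r − q) = 0.0735 − 0.0348 = 0.0387
F = 229.72 · e^(0.0387 × 15/12) = 229.72 × 1.049564 = 241.1058
Value of long forward = (F − K)·e^(−rT) = (241.1058 − 242.10) · e^(−0.0735·15/12)
= -0.9942 × 0.912219 = -0.91

-CHF 0.91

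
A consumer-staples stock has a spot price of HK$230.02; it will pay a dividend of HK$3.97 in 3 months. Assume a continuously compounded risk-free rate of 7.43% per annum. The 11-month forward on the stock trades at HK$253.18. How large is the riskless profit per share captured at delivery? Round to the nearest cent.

PV(dividends) I = 3.97·e^(−0.0743·3/12) = 3.8969
Fair forward F* = (S − I)·e^(rT) = (230.02 − 3.8969)·e^0.068108 = 226.1231 × 1.070481 = 242.0605
Market HK$253.18 > fair 242.0605: forward overpriced → cash-and-carry (borrow at r, buy the stock and collect the dividends, short the forward).
Profit at T = |F_mkt − F*| = |253.18 − 242.0605| = HK$11.12 per share

HK$11.12 per share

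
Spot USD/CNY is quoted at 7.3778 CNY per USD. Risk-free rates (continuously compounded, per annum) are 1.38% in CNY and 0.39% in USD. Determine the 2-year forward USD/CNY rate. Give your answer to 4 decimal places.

7.5253

F = S·e^((r_CNY − r_USD)T) = 7.3778 · e^((0.0138 − 0.0039) × 2)
= 7.3778 · e^0.019800 = 7.3778 × 1.019997
F = 7.5253 CNY per USD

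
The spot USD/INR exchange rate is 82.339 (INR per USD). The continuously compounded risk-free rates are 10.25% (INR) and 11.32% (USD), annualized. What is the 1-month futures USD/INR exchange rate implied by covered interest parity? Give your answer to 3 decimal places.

82.266

F = S·e^((r_INR − r_USD)T) = 82.339 · e^((0.1025 − 0.1132) × 1/12)
= 82.339 · e^-0.000892 = 82.339 × 0.999108
F = 82.266 INR per USD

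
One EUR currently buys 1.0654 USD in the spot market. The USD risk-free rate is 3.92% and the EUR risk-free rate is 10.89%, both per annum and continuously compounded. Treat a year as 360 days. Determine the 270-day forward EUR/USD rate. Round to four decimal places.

1.0111

F = S·e^((r_USD − r_EUR)T) = 1.0654 · e^((0.0392 − 0.1089) × 270/360)
= 1.0654 · e^-0.052275 = 1.0654 × 0.949068
F = 1.0111 USD per EUR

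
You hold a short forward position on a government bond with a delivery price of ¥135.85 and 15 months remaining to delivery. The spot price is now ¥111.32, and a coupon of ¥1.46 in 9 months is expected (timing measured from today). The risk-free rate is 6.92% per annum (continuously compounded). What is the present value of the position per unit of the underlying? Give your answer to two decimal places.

¥14.66

PV(remaining coupons) I = 1.46·e^(−0.0692·9/12) = 1.3862
Current forward F = (S − I)·e^(rT) = (111.32 − 1.3862)·e^(0.0692·15/12) = 109.9338 × 1.090351 = 119.8664
Value (long) = (F − K)·e^(−rT) = (119.8664 − 135.85) × 0.917136 = -14.6591
Short position value = −(long value) = ¥14.66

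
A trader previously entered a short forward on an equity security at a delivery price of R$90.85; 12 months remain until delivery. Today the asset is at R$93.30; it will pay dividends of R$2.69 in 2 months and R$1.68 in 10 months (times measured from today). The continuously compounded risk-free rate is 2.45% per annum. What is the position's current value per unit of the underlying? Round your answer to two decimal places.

PV(remaining dividends) I = 2.69·e^(−0.0245·2/12) + 1.68·e^(−0.0245·10/12) = 4.3251
Current forward F = (S − I)·e^(rT) = (93.30 − 4.3251)·e^(0.0245·12/12) = 88.9749 × 1.024803 = 91.1817
Value (long) = (F − K)·e^(−rT) = (91.1817 − 90.85) × 0.975798 = 0.3237
Short position value = −(long value) = -R$0.32

-R$0.32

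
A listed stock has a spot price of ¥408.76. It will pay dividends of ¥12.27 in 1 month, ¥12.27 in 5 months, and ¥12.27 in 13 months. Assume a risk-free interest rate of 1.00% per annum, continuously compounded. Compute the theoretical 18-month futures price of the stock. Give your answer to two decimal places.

¥377.77

PV(dividends) I = 12.27·e^(−0.0100·1/12) + 12.27·e^(−0.0100·5/12) + 12.27·e^(−0.0100·13/12)
I = 12.2598 + 12.2190 + 12.1378 = 36.6166
F = (S − I)·e^(rT) = (408.76 − 36.6166) · e^(0.0100·18/12)
= 372.1434 · e^0.015000 = 372.1434 × 1.015113 = ¥377.77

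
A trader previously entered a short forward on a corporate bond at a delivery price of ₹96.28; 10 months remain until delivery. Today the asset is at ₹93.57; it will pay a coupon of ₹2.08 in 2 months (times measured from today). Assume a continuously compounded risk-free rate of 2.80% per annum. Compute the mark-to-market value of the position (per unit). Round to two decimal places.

PV(remaining coupons) I = 2.08·e^(−0.0280·2/12) = 2.0703
Current forward F = (S − I)·e^(rT) = (93.57 − 2.0703)·e^(0.0280·10/12) = 91.4997 × 1.023608 = 93.6598
Value (long) = (F − K)·e^(−rT) = (93.6598 − 96.28) × 0.976937 = -2.5598
Short position value = −(long value) = ₹2.56

₹2.56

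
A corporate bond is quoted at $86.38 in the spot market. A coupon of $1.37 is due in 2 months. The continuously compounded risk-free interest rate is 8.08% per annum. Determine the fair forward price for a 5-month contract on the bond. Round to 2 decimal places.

PV(coupons) I = 1.37·e^(−0.0808·2/12)
I = 1.3517
F = (S − I)·e^(rT) = (86.38 − 1.3517) · e^(0.0808·5/12)
= 85.0283 · e^0.033667 = 85.0283 × 1.034240 = $87.94

$87.94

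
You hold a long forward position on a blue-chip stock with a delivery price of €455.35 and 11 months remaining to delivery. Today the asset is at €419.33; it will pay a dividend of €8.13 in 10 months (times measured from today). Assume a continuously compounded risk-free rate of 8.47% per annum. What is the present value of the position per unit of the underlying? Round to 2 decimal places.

-€9.58

PV(remaining dividends) I = 8.13·e^(−0.0847·10/12) = 7.5759
Current forward F = (S − I)·e^(rT) = (419.33 − 7.5759)·e^(0.0847·11/12) = 411.7541 × 1.080735 = 444.9971
Value (long) = (F − K)·e^(−rT) = (444.9971 − 455.35) × 0.925296 = -9.5795
Value = -€9.58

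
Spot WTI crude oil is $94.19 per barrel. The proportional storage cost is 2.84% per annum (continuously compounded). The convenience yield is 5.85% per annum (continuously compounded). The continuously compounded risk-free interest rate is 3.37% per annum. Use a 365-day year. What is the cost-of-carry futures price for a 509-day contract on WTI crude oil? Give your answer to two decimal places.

Net carry = r + u − y = 0.0337 + 0.0284 − 0.0585 = 0.0036
F = S·e^((r+u−y)T) = 94.19 · e^(0.0036 × 509/365) = 94.19 · e^0.005020
= 94.19 × 1.005033 = $94.66 per barrel

$94.66 per barrel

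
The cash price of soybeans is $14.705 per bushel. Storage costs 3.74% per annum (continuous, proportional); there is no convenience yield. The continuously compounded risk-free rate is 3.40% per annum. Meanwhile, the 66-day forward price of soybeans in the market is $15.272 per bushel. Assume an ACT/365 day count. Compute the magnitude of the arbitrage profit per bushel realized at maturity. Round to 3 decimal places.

$0.376 per bushel

Fair forward: F* = S·e^(carry·T), with carry = (r + u) = 0.0340 + 0.0374 = 0.0714
F* = 14.705 · e^(0.0714 × 66/365) = 14.705 · e^0.012911 = 14.705 × 1.012995 = $14.8961
Market $15.272 > fair $14.8961: forward overpriced → cash-and-carry (buy spot, short the forward).
At maturity, profit = |F_mkt − F*| = |15.272 − 14.8961| = $0.376 per bushel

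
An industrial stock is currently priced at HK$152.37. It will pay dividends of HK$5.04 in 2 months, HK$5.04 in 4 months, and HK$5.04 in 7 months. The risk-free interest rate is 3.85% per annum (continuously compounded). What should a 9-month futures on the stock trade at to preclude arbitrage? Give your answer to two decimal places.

PV(dividends) I = 5.04·e^(−0.0385·2/12) + 5.04·e^(−0.0385·4/12) + 5.04·e^(−0.0385·7/12)
I = 5.0078 + 4.9757 + 4.9281 = 14.9116
F = (S − I)·e^(rT) = (152.37 − 14.9116) · e^(0.0385·9/12)
= 137.4584 · e^0.028875 = 137.4584 × 1.029296 = HK$141.49

HK$141.49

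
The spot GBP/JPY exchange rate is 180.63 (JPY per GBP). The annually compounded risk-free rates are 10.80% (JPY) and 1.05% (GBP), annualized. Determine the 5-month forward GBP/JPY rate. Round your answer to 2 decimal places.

187.70

By covered interest parity, F = S · (1+r_JPY)^T / (1+r_GBP)^T
= 180.63 × 1.043658 / 1.004362 = 180.63 × 1.039125
F = 187.70 JPY per GBP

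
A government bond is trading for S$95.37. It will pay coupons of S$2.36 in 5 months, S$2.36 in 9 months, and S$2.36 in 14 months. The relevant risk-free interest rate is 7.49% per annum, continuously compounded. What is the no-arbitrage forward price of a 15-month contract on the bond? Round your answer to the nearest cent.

PV(coupons) I = 2.36·e^(−0.0749·5/12) + 2.36·e^(−0.0749·9/12) + 2.36·e^(−0.0749·14/12)
I = 2.2875 + 2.2311 + 2.1625 = 6.6811
F = (S − I)·e^(rT) = (95.37 − 6.6811) · e^(0.0749·15/12)
= 88.6889 · e^0.093625 = 88.6889 × 1.098148 = S$97.39

S$97.39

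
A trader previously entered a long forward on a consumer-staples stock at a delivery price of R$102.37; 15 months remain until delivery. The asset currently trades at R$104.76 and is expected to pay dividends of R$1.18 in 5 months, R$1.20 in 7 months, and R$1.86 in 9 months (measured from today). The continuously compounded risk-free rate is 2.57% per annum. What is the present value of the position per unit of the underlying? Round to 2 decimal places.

PV(remaining dividends) I = 1.18·e^(−0.0257·5/12) + 1.20·e^(−0.0257·7/12) + 1.86·e^(−0.0257·9/12) = 4.1741
Current forward F = (S − I)·e^(rT) = (104.76 − 4.1741)·e^(0.0257·15/12) = 100.5859 × 1.032647 = 103.8697
Value (long) = (F − K)·e^(−rT) = (103.8697 − 102.37) × 0.968386 = 1.4523
Value = R$1.45

R$1.45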